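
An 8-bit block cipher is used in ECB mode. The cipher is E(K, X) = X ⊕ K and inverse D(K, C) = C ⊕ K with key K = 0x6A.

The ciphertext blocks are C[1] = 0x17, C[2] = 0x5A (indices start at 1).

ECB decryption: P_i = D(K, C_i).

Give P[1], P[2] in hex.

P[1] = 0x7D, P[2] = 0x30

P[1]: D(K, 0x17) = 0x7D.
P[2]: D(K, 0x5A) = 0x30.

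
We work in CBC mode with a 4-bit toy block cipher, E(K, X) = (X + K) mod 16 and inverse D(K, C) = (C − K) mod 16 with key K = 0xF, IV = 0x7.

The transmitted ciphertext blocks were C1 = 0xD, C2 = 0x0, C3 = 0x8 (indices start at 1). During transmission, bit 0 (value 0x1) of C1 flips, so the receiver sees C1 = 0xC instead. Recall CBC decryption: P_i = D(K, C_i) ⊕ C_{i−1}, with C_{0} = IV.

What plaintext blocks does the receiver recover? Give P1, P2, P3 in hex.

P1 = 0xA, P2 = 0xD, P3 = 0x9

Only C1 changed, to 0xC. In CBC, a change in C_i garbles P_i and flips the same bit in P_{i+1}. Decrypting the received ciphertext:
P1: D(K, 0xC) = 0xD; 0xD ⊕ 0x7 = 0xA.
P2: D(K, 0x0) = 0x1; 0x1 ⊕ 0xC = 0xD.
P3: D(K, 0x8) = 0x9; 0x9 ⊕ 0x0 = 0x9.
Blocks that differ from the original plaintext: P1, P2.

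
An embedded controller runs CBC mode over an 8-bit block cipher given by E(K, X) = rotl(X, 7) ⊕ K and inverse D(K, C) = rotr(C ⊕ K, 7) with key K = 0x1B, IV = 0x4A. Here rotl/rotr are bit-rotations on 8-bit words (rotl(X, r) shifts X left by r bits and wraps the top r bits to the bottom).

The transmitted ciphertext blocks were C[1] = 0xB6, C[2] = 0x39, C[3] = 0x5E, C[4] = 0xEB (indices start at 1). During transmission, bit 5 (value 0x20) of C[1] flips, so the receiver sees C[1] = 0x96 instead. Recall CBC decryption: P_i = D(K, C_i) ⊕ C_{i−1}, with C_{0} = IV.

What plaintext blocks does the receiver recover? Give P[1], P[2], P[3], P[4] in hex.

Only C[1] changed, to 0x96. In CBC, a change in C_i garbles P_i and flips the same bit in P_{i+1}. Decrypting the received ciphertext:
P[1]: D(K, 0x96) = 0x1B; 0x1B ⊕ 0x4A = 0x51.
P[2]: D(K, 0x39) = 0x44; 0x44 ⊕ 0x96 = 0xD2.
P[3]: D(K, 0x5E) = 0x8A; 0x8A ⊕ 0x39 = 0xB3.
P[4]: D(K, 0xEB) = 0xE1; 0xE1 ⊕ 0x5E = 0xBF.
Blocks that differ from the original plaintext: P[1], P[2].

P[1] = 0x51, P[2] = 0xD2, P[3] = 0xB3, P[4] = 0xBF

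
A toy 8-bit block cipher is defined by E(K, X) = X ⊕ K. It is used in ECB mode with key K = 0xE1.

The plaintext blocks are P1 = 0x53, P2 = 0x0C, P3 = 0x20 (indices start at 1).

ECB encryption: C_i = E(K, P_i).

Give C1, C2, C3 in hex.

C1: E(K, 0x53) = 0xB2.
C2: E(K, 0x0C) = 0xED.
C3: E(K, 0x20) = 0xC1.

C1 = 0xB2, C2 = 0xED, C3 = 0xC1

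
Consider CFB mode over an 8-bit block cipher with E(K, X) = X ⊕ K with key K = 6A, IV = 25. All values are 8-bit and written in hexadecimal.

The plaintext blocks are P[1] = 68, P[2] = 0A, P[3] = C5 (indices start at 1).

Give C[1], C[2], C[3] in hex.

C[1] = 27, C[2] = 47, C[3] = E8

CFB encryption: C_i = P_i ⊕ E(K, C_{i−1}), with C_{0} = IV.
C[1]: E(K, 25) = 4F; 68 ⊕ 4F = 27.
C[2]: E(K, 27) = 4D; 0A ⊕ 4D = 47.
C[3]: E(K, 47) = 2D; C5 ⊕ 2D = E8.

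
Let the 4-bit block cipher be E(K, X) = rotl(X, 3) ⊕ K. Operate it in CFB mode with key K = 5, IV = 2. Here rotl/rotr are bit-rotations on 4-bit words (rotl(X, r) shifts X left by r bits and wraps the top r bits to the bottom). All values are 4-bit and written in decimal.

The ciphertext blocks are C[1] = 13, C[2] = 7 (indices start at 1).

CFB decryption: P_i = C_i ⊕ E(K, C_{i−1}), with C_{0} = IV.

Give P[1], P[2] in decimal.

P[1]: E(K, 2) = 4; 13 ⊕ 4 = 9.
P[2]: E(K, 13) = 11; 7 ⊕ 11 = 12.

P[1] = 9, P[2] = 12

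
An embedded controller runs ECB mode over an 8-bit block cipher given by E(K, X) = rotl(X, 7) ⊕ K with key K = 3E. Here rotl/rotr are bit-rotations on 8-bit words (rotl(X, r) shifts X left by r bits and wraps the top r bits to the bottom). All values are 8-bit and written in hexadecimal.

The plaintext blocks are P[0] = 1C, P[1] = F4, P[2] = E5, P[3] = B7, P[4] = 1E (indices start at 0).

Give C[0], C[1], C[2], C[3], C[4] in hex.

ECB encryption: C_i = E(K, P_i).
C[0]: E(K, 1C) = 30.
C[1]: E(K, F4) = 44.
C[2]: E(K, E5) = CC.
C[3]: E(K, B7) = E5.
C[4]: E(K, 1E) = 31.

C[0] = 30, C[1] = 44, C[2] = CC, C[3] = E5, C[4] = 31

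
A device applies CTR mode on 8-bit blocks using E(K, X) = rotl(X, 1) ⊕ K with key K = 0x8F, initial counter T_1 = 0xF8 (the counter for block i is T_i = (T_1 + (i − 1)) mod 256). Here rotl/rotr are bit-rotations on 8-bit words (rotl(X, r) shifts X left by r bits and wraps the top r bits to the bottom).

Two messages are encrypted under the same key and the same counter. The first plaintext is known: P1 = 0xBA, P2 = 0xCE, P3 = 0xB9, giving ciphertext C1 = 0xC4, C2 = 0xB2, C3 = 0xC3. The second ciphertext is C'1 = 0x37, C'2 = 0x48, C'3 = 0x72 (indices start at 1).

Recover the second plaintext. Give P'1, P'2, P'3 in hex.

P'1 = 0x49, P'2 = 0x34, P'3 = 0x08

In CTR with a reused counter, both messages share the same keystream S_i, so C_i ⊕ C'_i = P_i ⊕ P'_i and thus P'_i = P_i ⊕ C_i ⊕ C'_i.
P'1: 0xBA ⊕ 0xC4 ⊕ 0x37 = 0x49.
P'2: 0xCE ⊕ 0xB2 ⊕ 0x48 = 0x34.
P'3: 0xB9 ⊕ 0xC3 ⊕ 0x72 = 0x08.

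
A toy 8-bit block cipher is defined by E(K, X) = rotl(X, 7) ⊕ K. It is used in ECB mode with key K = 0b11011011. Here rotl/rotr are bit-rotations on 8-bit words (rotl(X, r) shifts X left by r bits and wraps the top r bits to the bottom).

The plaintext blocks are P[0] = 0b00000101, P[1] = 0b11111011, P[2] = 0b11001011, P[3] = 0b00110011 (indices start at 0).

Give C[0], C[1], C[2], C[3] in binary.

ECB encryption: C_i = E(K, P_i).
C[0]: E(K, 0b00000101) = 0b01011001.
C[1]: E(K, 0b11111011) = 0b00100110.
C[2]: E(K, 0b11001011) = 0b00111110.
C[3]: E(K, 0b00110011) = 0b01000010.

C[0] = 0b01011001, C[1] = 0b00100110, C[2] = 0b00111110, C[3] = 0b01000010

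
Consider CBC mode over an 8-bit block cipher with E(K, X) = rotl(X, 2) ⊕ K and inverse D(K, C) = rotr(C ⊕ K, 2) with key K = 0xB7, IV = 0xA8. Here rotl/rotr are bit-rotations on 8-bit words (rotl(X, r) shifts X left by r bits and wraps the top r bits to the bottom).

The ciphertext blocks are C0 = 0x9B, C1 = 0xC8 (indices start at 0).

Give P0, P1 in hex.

P0 = 0xA3, P1 = 0x44

CBC decryption: P_i = D(K, C_i) ⊕ C_{i−1}, with C_{−1} = IV.
P0: D(K, 0x9B) = 0x0B; 0x0B ⊕ 0xA8 = 0xA3.
P1: D(K, 0xC8) = 0xDF; 0xDF ⊕ 0x9B = 0x44.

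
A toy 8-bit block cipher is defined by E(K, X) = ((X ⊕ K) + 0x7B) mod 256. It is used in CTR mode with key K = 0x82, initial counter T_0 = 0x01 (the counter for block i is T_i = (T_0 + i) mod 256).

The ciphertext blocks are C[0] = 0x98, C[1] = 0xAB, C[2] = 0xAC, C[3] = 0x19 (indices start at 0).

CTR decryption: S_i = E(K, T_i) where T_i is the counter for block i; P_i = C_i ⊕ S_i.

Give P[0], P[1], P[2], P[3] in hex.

P[0]: T = 0x01, S = E(K, T) = 0xFE; 0x98 ⊕ 0xFE = 0x66.
P[1]: T = 0x02, S = E(K, T) = 0xFB; 0xAB ⊕ 0xFB = 0x50.
P[2]: T = 0x03, S = E(K, T) = 0xFC; 0xAC ⊕ 0xFC = 0x50.
P[3]: T = 0x04, S = E(K, T) = 0x01; 0x19 ⊕ 0x01 = 0x18.

P[0] = 0x66, P[1] = 0x50, P[2] = 0x50, P[3] = 0x18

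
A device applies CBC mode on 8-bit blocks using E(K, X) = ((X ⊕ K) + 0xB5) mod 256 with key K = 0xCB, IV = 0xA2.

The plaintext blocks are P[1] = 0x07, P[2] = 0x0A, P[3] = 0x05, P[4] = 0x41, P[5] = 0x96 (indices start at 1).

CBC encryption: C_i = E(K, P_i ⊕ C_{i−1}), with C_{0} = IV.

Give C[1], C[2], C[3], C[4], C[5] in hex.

C[1] = 0x23, C[2] = 0x97, C[3] = 0x0E, C[4] = 0x39, C[5] = 0x19

C[1]: P[1] ⊕ 0xA2 = 0xA5; E(K, 0xA5) = 0x23.
C[2]: P[2] ⊕ 0x23 = 0x29; E(K, 0x29) = 0x97.
C[3]: P[3] ⊕ 0x97 = 0x92; E(K, 0x92) = 0x0E.
C[4]: P[4] ⊕ 0x0E = 0x4F; E(K, 0x4F) = 0x39.
C[5]: P[5] ⊕ 0x39 = 0xAF; E(K, 0xAF) = 0x19.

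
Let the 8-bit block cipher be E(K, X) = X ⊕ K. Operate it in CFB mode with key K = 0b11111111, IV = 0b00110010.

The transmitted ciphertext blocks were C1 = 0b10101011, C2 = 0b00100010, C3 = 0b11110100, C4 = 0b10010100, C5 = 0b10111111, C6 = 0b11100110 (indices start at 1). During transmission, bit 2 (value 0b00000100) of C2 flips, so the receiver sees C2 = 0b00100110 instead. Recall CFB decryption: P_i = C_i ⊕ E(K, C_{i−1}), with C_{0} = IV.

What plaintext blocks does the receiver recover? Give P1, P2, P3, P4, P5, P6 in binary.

P1 = 0b01100110, P2 = 0b01110010, P3 = 0b00101101, P4 = 0b10011111, P5 = 0b11010100, P6 = 0b10100110

Only C2 changed, to 0b00100110. In CFB, a change in C_i flips the same bit in P_i and garbles P_{i+1}. Decrypting the received ciphertext:
P1: E(K, 0b00110010) = 0b11001101; 0b10101011 ⊕ 0b11001101 = 0b01100110.
P2: E(K, 0b10101011) = 0b01010100; 0b00100110 ⊕ 0b01010100 = 0b01110010.
P3: E(K, 0b00100110) = 0b11011001; 0b11110100 ⊕ 0b11011001 = 0b00101101.
P4: E(K, 0b11110100) = 0b00001011; 0b10010100 ⊕ 0b00001011 = 0b10011111.
P5: E(K, 0b10010100) = 0b01101011; 0b10111111 ⊕ 0b01101011 = 0b11010100.
P6: E(K, 0b10111111) = 0b01000000; 0b11100110 ⊕ 0b01000000 = 0b10100110.
Blocks that differ from the original plaintext: P2, P3.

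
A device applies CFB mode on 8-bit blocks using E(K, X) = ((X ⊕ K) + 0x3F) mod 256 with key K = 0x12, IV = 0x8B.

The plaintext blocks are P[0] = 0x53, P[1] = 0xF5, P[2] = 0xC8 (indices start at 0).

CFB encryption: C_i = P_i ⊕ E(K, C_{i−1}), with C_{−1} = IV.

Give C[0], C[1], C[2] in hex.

C[0]: E(K, 0x8B) = 0xD8; 0x53 ⊕ 0xD8 = 0x8B.
C[1]: E(K, 0x8B) = 0xD8; 0xF5 ⊕ 0xD8 = 0x2D.
C[2]: E(K, 0x2D) = 0x7E; 0xC8 ⊕ 0x7E = 0xB6.

C[0] = 0x8B, C[1] = 0x2D, C[2] = 0xB6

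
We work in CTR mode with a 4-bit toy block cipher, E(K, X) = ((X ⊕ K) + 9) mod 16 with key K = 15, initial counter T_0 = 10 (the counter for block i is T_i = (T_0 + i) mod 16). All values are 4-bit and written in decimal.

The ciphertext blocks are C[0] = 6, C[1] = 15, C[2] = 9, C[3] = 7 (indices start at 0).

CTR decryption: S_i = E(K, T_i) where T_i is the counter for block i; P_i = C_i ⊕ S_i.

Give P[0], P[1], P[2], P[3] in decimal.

P[0] = 8, P[1] = 2, P[2] = 5, P[3] = 12

P[0]: T = 10, S = E(K, T) = 14; 6 ⊕ 14 = 8.
P[1]: T = 11, S = E(K, T) = 13; 15 ⊕ 13 = 2.
P[2]: T = 12, S = E(K, T) = 12; 9 ⊕ 12 = 5.
P[3]: T = 13, S = E(K, T) = 11; 7 ⊕ 11 = 12.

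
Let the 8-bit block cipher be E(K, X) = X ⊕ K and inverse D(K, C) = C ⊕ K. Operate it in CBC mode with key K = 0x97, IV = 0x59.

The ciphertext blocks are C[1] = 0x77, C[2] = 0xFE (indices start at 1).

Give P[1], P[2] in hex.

P[1] = 0xB9, P[2] = 0x1E

CBC decryption: P_i = D(K, C_i) ⊕ C_{i−1}, with C_{0} = IV.
P[1]: D(K, 0x77) = 0xE0; 0xE0 ⊕ 0x59 = 0xB9.
P[2]: D(K, 0xFE) = 0x69; 0x69 ⊕ 0x77 = 0x1E.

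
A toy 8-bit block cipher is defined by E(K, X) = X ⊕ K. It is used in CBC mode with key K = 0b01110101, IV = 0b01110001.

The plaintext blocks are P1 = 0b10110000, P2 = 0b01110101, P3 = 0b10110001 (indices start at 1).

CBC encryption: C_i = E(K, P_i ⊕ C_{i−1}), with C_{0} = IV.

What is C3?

C3 = 0b01110000

C1: P1 ⊕ 0b01110001 = 0b11000001; E(K, 0b11000001) = 0b10110100.
C2: P2 ⊕ 0b10110100 = 0b11000001; E(K, 0b11000001) = 0b10110100.
C3: P3 ⊕ 0b10110100 = 0b00000101; E(K, 0b00000101) = 0b01110000.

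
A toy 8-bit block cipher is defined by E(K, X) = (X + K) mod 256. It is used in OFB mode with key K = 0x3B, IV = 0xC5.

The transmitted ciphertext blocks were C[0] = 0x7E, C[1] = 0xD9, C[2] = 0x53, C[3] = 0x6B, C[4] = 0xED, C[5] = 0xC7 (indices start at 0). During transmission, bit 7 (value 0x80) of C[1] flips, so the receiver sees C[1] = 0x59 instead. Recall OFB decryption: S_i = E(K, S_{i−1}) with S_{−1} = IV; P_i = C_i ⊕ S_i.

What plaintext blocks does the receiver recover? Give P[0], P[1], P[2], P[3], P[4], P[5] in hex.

P[0] = 0x7E, P[1] = 0x62, P[2] = 0x25, P[3] = 0xDA, P[4] = 0x01, P[5] = 0xE0

Only C[1] changed, to 0x59. In OFB, a change in C_i flips the same bit in P_i only; the keystream is unaffected. Decrypting the received ciphertext:
P[0]: S = E(K, 0xC5) = 0x00; 0x7E ⊕ 0x00 = 0x7E.
P[1]: S = E(K, 0x00) = 0x3B; 0x59 ⊕ 0x3B = 0x62.
P[2]: S = E(K, 0x3B) = 0x76; 0x53 ⊕ 0x76 = 0x25.
P[3]: S = E(K, 0x76) = 0xB1; 0x6B ⊕ 0xB1 = 0xDA.
P[4]: S = E(K, 0xB1) = 0xEC; 0xED ⊕ 0xEC = 0x01.
P[5]: S = E(K, 0xEC) = 0x27; 0xC7 ⊕ 0x27 = 0xE0.
Blocks that differ from the original plaintext: P[1].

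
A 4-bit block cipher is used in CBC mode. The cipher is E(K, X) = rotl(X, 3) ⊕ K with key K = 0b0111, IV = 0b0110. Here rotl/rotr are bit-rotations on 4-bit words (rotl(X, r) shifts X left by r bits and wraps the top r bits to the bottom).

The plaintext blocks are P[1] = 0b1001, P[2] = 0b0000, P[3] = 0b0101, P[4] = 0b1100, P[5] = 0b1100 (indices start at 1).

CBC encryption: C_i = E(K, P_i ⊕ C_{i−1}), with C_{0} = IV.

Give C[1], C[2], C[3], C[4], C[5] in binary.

C[1]: P[1] ⊕ 0b0110 = 0b1111; E(K, 0b1111) = 0b1000.
C[2]: P[2] ⊕ 0b1000 = 0b1000; E(K, 0b1000) = 0b0011.
C[3]: P[3] ⊕ 0b0011 = 0b0110; E(K, 0b0110) = 0b0100.
C[4]: P[4] ⊕ 0b0100 = 0b1000; E(K, 0b1000) = 0b0011.
C[5]: P[5] ⊕ 0b0011 = 0b1111; E(K, 0b1111) = 0b1000.

C[1] = 0b1000, C[2] = 0b0011, C[3] = 0b0100, C[4] = 0b0011, C[5] = 0b1000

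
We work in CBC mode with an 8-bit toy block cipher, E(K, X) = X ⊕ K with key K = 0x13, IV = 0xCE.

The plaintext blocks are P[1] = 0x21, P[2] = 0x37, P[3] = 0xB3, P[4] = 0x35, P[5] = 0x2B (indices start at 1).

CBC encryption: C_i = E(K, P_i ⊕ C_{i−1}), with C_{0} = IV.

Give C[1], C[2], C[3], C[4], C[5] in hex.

C[1] = 0xFC, C[2] = 0xD8, C[3] = 0x78, C[4] = 0x5E, C[5] = 0x66

C[1]: P[1] ⊕ 0xCE = 0xEF; E(K, 0xEF) = 0xFC.
C[2]: P[2] ⊕ 0xFC = 0xCB; E(K, 0xCB) = 0xD8.
C[3]: P[3] ⊕ 0xD8 = 0x6B; E(K, 0x6B) = 0x78.
C[4]: P[4] ⊕ 0x78 = 0x4D; E(K, 0x4D) = 0x5E.
C[5]: P[5] ⊕ 0x5E = 0x75; E(K, 0x75) = 0x66.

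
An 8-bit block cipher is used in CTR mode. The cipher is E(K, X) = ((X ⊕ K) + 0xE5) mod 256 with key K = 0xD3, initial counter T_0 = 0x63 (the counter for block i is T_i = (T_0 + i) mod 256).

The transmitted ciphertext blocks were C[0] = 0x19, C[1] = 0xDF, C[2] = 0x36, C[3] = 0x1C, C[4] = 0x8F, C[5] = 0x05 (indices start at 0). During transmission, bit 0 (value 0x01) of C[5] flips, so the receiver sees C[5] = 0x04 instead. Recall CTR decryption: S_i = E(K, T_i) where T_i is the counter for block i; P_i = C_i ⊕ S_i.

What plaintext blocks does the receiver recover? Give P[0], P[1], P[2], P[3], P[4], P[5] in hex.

P[0] = 0x8C, P[1] = 0x43, P[2] = 0xAD, P[3] = 0x86, P[4] = 0x16, P[5] = 0xA4

Only C[5] changed, to 0x04. In CTR, a change in C_i flips the same bit in P_i only; the keystream is unaffected. Decrypting the received ciphertext:
P[0]: T = 0x63, S = E(K, T) = 0x95; 0x19 ⊕ 0x95 = 0x8C.
P[1]: T = 0x64, S = E(K, T) = 0x9C; 0xDF ⊕ 0x9C = 0x43.
P[2]: T = 0x65, S = E(K, T) = 0x9B; 0x36 ⊕ 0x9B = 0xAD.
P[3]: T = 0x66, S = E(K, T) = 0x9A; 0x1C ⊕ 0x9A = 0x86.
P[4]: T = 0x67, S = E(K, T) = 0x99; 0x8F ⊕ 0x99 = 0x16.
P[5]: T = 0x68, S = E(K, T) = 0xA0; 0x04 ⊕ 0xA0 = 0xA4.
Blocks that differ from the original plaintext: P[5].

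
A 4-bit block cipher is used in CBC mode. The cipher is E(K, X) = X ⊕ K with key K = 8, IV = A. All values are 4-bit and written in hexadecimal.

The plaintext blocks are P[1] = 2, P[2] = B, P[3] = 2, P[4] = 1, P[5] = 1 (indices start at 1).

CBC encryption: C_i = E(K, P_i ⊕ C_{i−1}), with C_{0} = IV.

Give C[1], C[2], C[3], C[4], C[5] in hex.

C[1]: P[1] ⊕ A = 8; E(K, 8) = 0.
C[2]: P[2] ⊕ 0 = B; E(K, B) = 3.
C[3]: P[3] ⊕ 3 = 1; E(K, 1) = 9.
C[4]: P[4] ⊕ 9 = 8; E(K, 8) = 0.
C[5]: P[5] ⊕ 0 = 1; E(K, 1) = 9.

C[1] = 0, C[2] = 3, C[3] = 9, C[4] = 0, C[5] = 9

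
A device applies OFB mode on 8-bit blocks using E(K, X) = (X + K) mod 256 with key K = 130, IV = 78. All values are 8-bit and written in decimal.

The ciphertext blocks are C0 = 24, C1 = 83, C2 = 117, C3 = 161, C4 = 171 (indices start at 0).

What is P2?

OFB decryption: S_i = E(K, S_{i−1}) with S_{−1} = IV; P_i = C_i ⊕ S_i.
P0: S = E(K, 78) = 208; 24 ⊕ 208 = 200.
P1: S = E(K, 208) = 82; 83 ⊕ 82 = 1.
P2: S = E(K, 82) = 212; 117 ⊕ 212 = 161.

P2 = 161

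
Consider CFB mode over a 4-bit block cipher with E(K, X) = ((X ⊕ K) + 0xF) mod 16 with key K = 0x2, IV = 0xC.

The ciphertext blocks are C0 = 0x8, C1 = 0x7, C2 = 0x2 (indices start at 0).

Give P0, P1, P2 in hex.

P0 = 0x5, P1 = 0xE, P2 = 0x6

CFB decryption: P_i = C_i ⊕ E(K, C_{i−1}), with C_{−1} = IV.
P0: E(K, 0xC) = 0xD; 0x8 ⊕ 0xD = 0x5.
P1: E(K, 0x8) = 0x9; 0x7 ⊕ 0x9 = 0xE.
P2: E(K, 0x7) = 0x4; 0x2 ⊕ 0x4 = 0x6.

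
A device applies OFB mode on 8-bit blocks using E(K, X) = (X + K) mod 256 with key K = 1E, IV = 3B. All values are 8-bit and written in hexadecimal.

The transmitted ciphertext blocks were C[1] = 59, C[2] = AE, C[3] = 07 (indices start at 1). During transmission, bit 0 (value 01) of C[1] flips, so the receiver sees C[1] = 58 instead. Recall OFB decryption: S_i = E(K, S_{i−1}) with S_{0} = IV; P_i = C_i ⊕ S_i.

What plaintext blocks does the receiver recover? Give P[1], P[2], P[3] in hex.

Only C[1] changed, to 58. In OFB, a change in C_i flips the same bit in P_i only; the keystream is unaffected. Decrypting the received ciphertext:
P[1]: S = E(K, 3B) = 59; 58 ⊕ 59 = 01.
P[2]: S = E(K, 59) = 77; AE ⊕ 77 = D9.
P[3]: S = E(K, 77) = 95; 07 ⊕ 95 = 92.
Blocks that differ from the original plaintext: P[1].

P[1] = 01, P[2] = D9, P[3] = 92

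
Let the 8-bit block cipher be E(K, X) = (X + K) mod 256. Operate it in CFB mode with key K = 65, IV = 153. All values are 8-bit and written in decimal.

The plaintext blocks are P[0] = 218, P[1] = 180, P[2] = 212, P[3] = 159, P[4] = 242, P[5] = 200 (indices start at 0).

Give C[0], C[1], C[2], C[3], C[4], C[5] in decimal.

C[0] = 0, C[1] = 245, C[2] = 226, C[3] = 188, C[4] = 15, C[5] = 152

CFB encryption: C_i = P_i ⊕ E(K, C_{i−1}), with C_{−1} = IV.
C[0]: E(K, 153) = 218; 218 ⊕ 218 = 0.
C[1]: E(K, 0) = 65; 180 ⊕ 65 = 245.
C[2]: E(K, 245) = 54; 212 ⊕ 54 = 226.
C[3]: E(K, 226) = 35; 159 ⊕ 35 = 188.
C[4]: E(K, 188) = 253; 242 ⊕ 253 = 15.
C[5]: E(K, 15) = 80; 200 ⊕ 80 = 152.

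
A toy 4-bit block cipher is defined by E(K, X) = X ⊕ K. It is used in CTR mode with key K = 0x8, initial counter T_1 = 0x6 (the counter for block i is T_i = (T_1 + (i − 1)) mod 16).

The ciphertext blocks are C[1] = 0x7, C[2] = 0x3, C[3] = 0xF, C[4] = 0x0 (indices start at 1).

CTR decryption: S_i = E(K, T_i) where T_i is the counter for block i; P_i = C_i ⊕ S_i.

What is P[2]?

P[2]: T = 0x7, S = E(K, T) = 0xF; 0x3 ⊕ 0xF = 0xC.

P[2] = 0xC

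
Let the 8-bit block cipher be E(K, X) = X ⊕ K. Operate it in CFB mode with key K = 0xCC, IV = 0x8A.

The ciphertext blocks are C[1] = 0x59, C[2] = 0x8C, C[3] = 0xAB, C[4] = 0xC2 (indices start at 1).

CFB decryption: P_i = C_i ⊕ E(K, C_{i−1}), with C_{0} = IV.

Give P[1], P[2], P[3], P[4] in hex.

P[1] = 0x1F, P[2] = 0x19, P[3] = 0xEB, P[4] = 0xA5

P[1]: E(K, 0x8A) = 0x46; 0x59 ⊕ 0x46 = 0x1F.
P[2]: E(K, 0x59) = 0x95; 0x8C ⊕ 0x95 = 0x19.
P[3]: E(K, 0x8C) = 0x40; 0xAB ⊕ 0x40 = 0xEB.
P[4]: E(K, 0xAB) = 0x67; 0xC2 ⊕ 0x67 = 0xA5.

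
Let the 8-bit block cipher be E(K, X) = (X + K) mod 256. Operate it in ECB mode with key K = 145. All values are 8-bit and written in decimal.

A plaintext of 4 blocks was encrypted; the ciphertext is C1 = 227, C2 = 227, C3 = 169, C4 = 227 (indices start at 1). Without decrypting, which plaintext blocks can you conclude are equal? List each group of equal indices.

ECB encrypts each block independently with the same key, so equal ciphertext blocks imply equal plaintext blocks.
C1 = C2 = C4 = 227, so P1 = P2 = P4.

P1 = P2 = P4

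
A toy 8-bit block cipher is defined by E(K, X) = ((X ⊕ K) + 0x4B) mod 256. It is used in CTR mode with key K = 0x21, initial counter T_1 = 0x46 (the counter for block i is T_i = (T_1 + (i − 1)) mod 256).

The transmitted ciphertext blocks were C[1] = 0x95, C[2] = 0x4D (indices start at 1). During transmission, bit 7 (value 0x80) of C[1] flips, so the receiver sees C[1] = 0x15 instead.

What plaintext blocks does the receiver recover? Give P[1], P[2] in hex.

CTR decryption: S_i = E(K, T_i) where T_i is the counter for block i; P_i = C_i ⊕ S_i.
Only C[1] changed, to 0x15. In CTR, a change in C_i flips the same bit in P_i only; the keystream is unaffected. Decrypting the received ciphertext:
P[1]: T = 0x46, S = E(K, T) = 0xB2; 0x15 ⊕ 0xB2 = 0xA7.
P[2]: T = 0x47, S = E(K, T) = 0xB1; 0x4D ⊕ 0xB1 = 0xFC.
Blocks that differ from the original plaintext: P[1].

P[1] = 0xA7, P[2] = 0xFC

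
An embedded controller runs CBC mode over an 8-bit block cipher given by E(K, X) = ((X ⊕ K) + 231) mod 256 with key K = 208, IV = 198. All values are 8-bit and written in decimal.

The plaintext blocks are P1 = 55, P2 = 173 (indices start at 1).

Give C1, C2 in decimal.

C1 = 8, C2 = 92

CBC encryption: C_i = E(K, P_i ⊕ C_{i−1}), with C_{0} = IV.
C1: P1 ⊕ 198 = 241; E(K, 241) = 8.
C2: P2 ⊕ 8 = 165; E(K, 165) = 92.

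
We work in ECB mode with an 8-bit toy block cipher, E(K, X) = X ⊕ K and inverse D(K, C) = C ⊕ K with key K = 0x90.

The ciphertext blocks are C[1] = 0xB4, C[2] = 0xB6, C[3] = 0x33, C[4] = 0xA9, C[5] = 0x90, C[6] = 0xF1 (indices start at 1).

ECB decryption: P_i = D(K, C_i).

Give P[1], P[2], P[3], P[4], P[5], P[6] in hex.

P[1] = 0x24, P[2] = 0x26, P[3] = 0xA3, P[4] = 0x39, P[5] = 0x00, P[6] = 0x61

P[1]: D(K, 0xB4) = 0x24.
P[2]: D(K, 0xB6) = 0x26.
P[3]: D(K, 0x33) = 0xA3.
P[4]: D(K, 0xA9) = 0x39.
P[5]: D(K, 0x90) = 0x00.
P[6]: D(K, 0xF1) = 0x61.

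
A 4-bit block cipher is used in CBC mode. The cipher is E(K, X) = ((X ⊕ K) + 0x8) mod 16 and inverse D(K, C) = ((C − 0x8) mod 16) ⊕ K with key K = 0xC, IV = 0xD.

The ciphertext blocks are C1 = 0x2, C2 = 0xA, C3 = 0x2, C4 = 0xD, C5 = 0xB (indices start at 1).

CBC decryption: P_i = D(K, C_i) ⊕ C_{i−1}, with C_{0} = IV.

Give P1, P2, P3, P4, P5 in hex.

P1 = 0xB, P2 = 0xC, P3 = 0xC, P4 = 0xB, P5 = 0x2

P1: D(K, 0x2) = 0x6; 0x6 ⊕ 0xD = 0xB.
P2: D(K, 0xA) = 0xE; 0xE ⊕ 0x2 = 0xC.
P3: D(K, 0x2) = 0x6; 0x6 ⊕ 0xA = 0xC.
P4: D(K, 0xD) = 0x9; 0x9 ⊕ 0x2 = 0xB.
P5: D(K, 0xB) = 0xF; 0xF ⊕ 0xD = 0x2.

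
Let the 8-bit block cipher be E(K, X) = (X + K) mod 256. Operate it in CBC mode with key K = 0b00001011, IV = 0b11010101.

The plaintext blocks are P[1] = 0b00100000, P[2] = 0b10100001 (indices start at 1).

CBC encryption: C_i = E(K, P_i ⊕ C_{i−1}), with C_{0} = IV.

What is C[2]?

C[2] = 0b10101100

C[1]: P[1] ⊕ 0b11010101 = 0b11110101; E(K, 0b11110101) = 0b00000000.
C[2]: P[2] ⊕ 0b00000000 = 0b10100001; E(K, 0b10100001) = 0b10101100.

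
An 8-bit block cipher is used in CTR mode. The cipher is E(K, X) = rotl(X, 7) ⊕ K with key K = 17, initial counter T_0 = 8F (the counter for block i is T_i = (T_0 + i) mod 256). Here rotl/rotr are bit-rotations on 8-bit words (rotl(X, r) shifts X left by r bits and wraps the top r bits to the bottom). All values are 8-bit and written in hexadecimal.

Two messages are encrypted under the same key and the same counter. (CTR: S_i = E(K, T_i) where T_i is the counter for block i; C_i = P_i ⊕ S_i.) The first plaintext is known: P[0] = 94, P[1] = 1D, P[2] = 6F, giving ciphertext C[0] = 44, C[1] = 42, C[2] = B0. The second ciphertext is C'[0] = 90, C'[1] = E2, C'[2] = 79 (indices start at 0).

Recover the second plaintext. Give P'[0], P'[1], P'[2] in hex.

P'[0] = 40, P'[1] = BD, P'[2] = A6

In CTR with a reused counter, both messages share the same keystream S_i, so C_i ⊕ C'_i = P_i ⊕ P'_i and thus P'_i = P_i ⊕ C_i ⊕ C'_i.
P'[0]: 94 ⊕ 44 ⊕ 90 = 40.
P'[1]: 1D ⊕ 42 ⊕ E2 = BD.
P'[2]: 6F ⊕ B0 ⊕ 79 = A6.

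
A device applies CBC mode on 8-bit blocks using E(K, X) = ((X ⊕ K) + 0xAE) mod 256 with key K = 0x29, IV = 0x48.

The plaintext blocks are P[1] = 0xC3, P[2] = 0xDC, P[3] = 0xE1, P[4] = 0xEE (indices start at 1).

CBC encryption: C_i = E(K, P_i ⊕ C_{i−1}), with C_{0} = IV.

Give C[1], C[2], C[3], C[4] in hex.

C[1] = 0x50, C[2] = 0x53, C[3] = 0x49, C[4] = 0x3C

C[1]: P[1] ⊕ 0x48 = 0x8B; E(K, 0x8B) = 0x50.
C[2]: P[2] ⊕ 0x50 = 0x8C; E(K, 0x8C) = 0x53.
C[3]: P[3] ⊕ 0x53 = 0xB2; E(K, 0xB2) = 0x49.
C[4]: P[4] ⊕ 0x49 = 0xA7; E(K, 0xA7) = 0x3C.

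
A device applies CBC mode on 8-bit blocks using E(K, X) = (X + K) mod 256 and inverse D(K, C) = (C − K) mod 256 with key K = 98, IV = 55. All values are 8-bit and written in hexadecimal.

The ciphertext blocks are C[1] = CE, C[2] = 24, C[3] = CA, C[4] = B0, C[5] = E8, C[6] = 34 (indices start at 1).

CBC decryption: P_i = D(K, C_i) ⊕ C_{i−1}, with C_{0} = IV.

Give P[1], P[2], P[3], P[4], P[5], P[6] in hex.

P[1] = 63, P[2] = 42, P[3] = 16, P[4] = D2, P[5] = E0, P[6] = 74

P[1]: D(K, CE) = 36; 36 ⊕ 55 = 63.
P[2]: D(K, 24) = 8C; 8C ⊕ CE = 42.
P[3]: D(K, CA) = 32; 32 ⊕ 24 = 16.
P[4]: D(K, B0) = 18; 18 ⊕ CA = D2.
P[5]: D(K, E8) = 50; 50 ⊕ B0 = E0.
P[6]: D(K, 34) = 9C; 9C ⊕ E8 = 74.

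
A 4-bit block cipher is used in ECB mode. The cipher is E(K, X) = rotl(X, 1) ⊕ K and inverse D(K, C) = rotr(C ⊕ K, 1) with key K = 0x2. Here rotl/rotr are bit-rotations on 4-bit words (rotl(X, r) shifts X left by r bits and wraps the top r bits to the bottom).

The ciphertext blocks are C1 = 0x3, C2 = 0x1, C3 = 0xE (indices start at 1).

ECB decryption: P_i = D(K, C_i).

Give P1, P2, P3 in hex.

P1: D(K, 0x3) = 0x8.
P2: D(K, 0x1) = 0x9.
P3: D(K, 0xE) = 0x6.

P1 = 0x8, P2 = 0x9, P3 = 0x6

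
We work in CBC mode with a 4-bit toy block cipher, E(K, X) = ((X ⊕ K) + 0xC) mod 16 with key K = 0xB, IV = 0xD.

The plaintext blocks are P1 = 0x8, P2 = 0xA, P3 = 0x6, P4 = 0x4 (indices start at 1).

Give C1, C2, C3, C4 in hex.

CBC encryption: C_i = E(K, P_i ⊕ C_{i−1}), with C_{0} = IV.
C1: P1 ⊕ 0xD = 0x5; E(K, 0x5) = 0xA.
C2: P2 ⊕ 0xA = 0x0; E(K, 0x0) = 0x7.
C3: P3 ⊕ 0x7 = 0x1; E(K, 0x1) = 0x6.
C4: P4 ⊕ 0x6 = 0x2; E(K, 0x2) = 0x5.

C1 = 0xA, C2 = 0x7, C3 = 0x6, C4 = 0x5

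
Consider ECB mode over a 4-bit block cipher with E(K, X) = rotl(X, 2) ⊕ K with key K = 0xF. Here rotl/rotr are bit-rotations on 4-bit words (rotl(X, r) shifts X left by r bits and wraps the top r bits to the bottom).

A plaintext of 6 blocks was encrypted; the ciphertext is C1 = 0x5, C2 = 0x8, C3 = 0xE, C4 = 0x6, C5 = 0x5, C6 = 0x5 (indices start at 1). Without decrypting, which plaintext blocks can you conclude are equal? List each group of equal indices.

P1 = P5 = P6

ECB encrypts each block independently with the same key, so equal ciphertext blocks imply equal plaintext blocks.
C1 = C5 = C6 = 0x5, so P1 = P5 = P6.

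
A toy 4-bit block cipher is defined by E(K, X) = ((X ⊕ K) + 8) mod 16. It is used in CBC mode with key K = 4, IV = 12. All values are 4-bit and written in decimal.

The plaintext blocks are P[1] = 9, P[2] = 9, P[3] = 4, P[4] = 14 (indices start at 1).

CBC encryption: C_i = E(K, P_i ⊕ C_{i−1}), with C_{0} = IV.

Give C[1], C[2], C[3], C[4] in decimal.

C[1] = 9, C[2] = 12, C[3] = 4, C[4] = 6

C[1]: P[1] ⊕ 12 = 5; E(K, 5) = 9.
C[2]: P[2] ⊕ 9 = 0; E(K, 0) = 12.
C[3]: P[3] ⊕ 12 = 8; E(K, 8) = 4.
C[4]: P[4] ⊕ 4 = 10; E(K, 10) = 6.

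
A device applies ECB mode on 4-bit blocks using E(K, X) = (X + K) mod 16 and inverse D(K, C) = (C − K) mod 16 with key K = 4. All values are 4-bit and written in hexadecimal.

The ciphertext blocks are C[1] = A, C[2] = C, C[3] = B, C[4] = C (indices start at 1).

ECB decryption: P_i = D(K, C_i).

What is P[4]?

P[4] = 8

P[4]: D(K, C) = 8.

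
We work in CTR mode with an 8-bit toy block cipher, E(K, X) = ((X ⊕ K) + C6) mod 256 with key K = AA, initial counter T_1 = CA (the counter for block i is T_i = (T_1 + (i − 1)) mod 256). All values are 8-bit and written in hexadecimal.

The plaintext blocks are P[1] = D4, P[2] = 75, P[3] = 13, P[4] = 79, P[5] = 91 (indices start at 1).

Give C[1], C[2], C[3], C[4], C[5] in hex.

CTR encryption: S_i = E(K, T_i) where T_i is the counter for block i; C_i = P_i ⊕ S_i.
C[1]: T = CA, S = E(K, T) = 26; D4 ⊕ 26 = F2.
C[2]: T = CB, S = E(K, T) = 27; 75 ⊕ 27 = 52.
C[3]: T = CC, S = E(K, T) = 2C; 13 ⊕ 2C = 3F.
C[4]: T = CD, S = E(K, T) = 2D; 79 ⊕ 2D = 54.
C[5]: T = CE, S = E(K, T) = 2A; 91 ⊕ 2A = BB.

C[1] = F2, C[2] = 52, C[3] = 3F, C[4] = 54, C[5] = BB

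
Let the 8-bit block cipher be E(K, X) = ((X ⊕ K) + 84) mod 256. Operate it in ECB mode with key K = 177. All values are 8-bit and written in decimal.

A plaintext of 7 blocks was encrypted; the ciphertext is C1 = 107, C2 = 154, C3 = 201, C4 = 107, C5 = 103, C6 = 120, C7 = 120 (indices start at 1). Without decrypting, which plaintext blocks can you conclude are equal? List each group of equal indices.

P1 = P4; P6 = P7

ECB encrypts each block independently with the same key, so equal ciphertext blocks imply equal plaintext blocks.
C1 = C4 = 107, so P1 = P4.
C6 = C7 = 120, so P6 = P7.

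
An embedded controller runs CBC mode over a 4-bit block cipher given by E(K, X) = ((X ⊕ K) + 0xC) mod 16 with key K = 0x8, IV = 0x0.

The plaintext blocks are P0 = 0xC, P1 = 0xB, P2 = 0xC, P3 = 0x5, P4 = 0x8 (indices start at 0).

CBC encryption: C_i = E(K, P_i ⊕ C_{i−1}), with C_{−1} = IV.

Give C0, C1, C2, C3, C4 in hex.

C0 = 0x0, C1 = 0xF, C2 = 0x7, C3 = 0x6, C4 = 0x2

C0: P0 ⊕ 0x0 = 0xC; E(K, 0xC) = 0x0.
C1: P1 ⊕ 0x0 = 0xB; E(K, 0xB) = 0xF.
C2: P2 ⊕ 0xF = 0x3; E(K, 0x3) = 0x7.
C3: P3 ⊕ 0x7 = 0x2; E(K, 0x2) = 0x6.
C4: P4 ⊕ 0x6 = 0xE; E(K, 0xE) = 0x2.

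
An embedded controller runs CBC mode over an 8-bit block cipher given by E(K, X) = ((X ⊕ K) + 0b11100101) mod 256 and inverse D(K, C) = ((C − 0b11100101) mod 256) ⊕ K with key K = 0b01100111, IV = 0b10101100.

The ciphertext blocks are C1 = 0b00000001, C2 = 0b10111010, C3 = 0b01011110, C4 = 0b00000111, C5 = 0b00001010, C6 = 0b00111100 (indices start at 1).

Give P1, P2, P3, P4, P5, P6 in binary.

P1 = 0b11010111, P2 = 0b10110011, P3 = 0b10100100, P4 = 0b00011011, P5 = 0b01000101, P6 = 0b00111010

CBC decryption: P_i = D(K, C_i) ⊕ C_{i−1}, with C_{0} = IV.
P1: D(K, 0b00000001) = 0b01111011; 0b01111011 ⊕ 0b10101100 = 0b11010111.
P2: D(K, 0b10111010) = 0b10110010; 0b10110010 ⊕ 0b00000001 = 0b10110011.
P3: D(K, 0b01011110) = 0b00011110; 0b00011110 ⊕ 0b10111010 = 0b10100100.
P4: D(K, 0b00000111) = 0b01000101; 0b01000101 ⊕ 0b01011110 = 0b00011011.
P5: D(K, 0b00001010) = 0b01000010; 0b01000010 ⊕ 0b00000111 = 0b01000101.
P6: D(K, 0b00111100) = 0b00110000; 0b00110000 ⊕ 0b00001010 = 0b00111010.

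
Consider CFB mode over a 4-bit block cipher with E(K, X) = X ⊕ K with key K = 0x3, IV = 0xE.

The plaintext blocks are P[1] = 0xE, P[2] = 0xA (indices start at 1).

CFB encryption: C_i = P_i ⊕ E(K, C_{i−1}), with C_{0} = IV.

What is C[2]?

C[1]: E(K, 0xE) = 0xD; 0xE ⊕ 0xD = 0x3.
C[2]: E(K, 0x3) = 0x0; 0xA ⊕ 0x0 = 0xA.

C[2] = 0xA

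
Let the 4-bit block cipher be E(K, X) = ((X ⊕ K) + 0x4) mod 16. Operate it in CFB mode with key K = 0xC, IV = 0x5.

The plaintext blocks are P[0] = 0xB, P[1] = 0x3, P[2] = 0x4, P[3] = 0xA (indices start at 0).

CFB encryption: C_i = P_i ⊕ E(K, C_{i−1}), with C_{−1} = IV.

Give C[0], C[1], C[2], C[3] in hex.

C[0] = 0x6, C[1] = 0xD, C[2] = 0x1, C[3] = 0xB

C[0]: E(K, 0x5) = 0xD; 0xB ⊕ 0xD = 0x6.
C[1]: E(K, 0x6) = 0xE; 0x3 ⊕ 0xE = 0xD.
C[2]: E(K, 0xD) = 0x5; 0x4 ⊕ 0x5 = 0x1.
C[3]: E(K, 0x1) = 0x1; 0xA ⊕ 0x1 = 0xB.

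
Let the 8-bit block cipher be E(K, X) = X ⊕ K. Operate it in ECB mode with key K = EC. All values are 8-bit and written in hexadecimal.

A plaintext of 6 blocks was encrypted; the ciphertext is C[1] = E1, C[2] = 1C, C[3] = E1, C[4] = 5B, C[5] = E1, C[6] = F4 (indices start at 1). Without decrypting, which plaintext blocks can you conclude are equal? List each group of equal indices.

P[1] = P[3] = P[5]

ECB encrypts each block independently with the same key, so equal ciphertext blocks imply equal plaintext blocks.
C[1] = C[3] = C[5] = E1, so P[1] = P[3] = P[5].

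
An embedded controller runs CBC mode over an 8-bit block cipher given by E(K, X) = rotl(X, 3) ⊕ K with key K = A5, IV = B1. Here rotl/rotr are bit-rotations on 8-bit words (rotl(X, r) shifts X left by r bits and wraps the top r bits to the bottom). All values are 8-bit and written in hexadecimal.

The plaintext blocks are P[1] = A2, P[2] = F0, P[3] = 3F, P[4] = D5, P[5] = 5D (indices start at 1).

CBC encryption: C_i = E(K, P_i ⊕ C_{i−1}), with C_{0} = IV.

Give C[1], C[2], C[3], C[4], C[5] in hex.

C[1] = 3D, C[2] = CB, C[3] = 02, C[4] = 1B, C[5] = 97

C[1]: P[1] ⊕ B1 = 13; E(K, 13) = 3D.
C[2]: P[2] ⊕ 3D = CD; E(K, CD) = CB.
C[3]: P[3] ⊕ CB = F4; E(K, F4) = 02.
C[4]: P[4] ⊕ 02 = D7; E(K, D7) = 1B.
C[5]: P[5] ⊕ 1B = 46; E(K, 46) = 97.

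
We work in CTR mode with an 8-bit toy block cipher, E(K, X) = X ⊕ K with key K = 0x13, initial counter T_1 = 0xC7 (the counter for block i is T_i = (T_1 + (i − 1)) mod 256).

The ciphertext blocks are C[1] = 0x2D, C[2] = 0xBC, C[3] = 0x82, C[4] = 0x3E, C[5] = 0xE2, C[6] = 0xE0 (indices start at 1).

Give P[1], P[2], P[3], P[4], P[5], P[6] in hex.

P[1] = 0xF9, P[2] = 0x67, P[3] = 0x58, P[4] = 0xE7, P[5] = 0x3A, P[6] = 0x3F

CTR decryption: S_i = E(K, T_i) where T_i is the counter for block i; P_i = C_i ⊕ S_i.
P[1]: T = 0xC7, S = E(K, T) = 0xD4; 0x2D ⊕ 0xD4 = 0xF9.
P[2]: T = 0xC8, S = E(K, T) = 0xDB; 0xBC ⊕ 0xDB = 0x67.
P[3]: T = 0xC9, S = E(K, T) = 0xDA; 0x82 ⊕ 0xDA = 0x58.
P[4]: T = 0xCA, S = E(K, T) = 0xD9; 0x3E ⊕ 0xD9 = 0xE7.
P[5]: T = 0xCB, S = E(K, T) = 0xD8; 0xE2 ⊕ 0xD8 = 0x3A.
P[6]: T = 0xCC, S = E(K, T) = 0xDF; 0xE0 ⊕ 0xDF = 0x3F.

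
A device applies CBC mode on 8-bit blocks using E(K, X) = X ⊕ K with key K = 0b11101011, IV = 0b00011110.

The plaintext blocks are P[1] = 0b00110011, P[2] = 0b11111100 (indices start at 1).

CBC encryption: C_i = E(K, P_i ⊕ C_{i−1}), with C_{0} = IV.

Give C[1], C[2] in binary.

C[1]: P[1] ⊕ 0b00011110 = 0b00101101; E(K, 0b00101101) = 0b11000110.
C[2]: P[2] ⊕ 0b11000110 = 0b00111010; E(K, 0b00111010) = 0b11010001.

C[1] = 0b11000110, C[2] = 0b11010001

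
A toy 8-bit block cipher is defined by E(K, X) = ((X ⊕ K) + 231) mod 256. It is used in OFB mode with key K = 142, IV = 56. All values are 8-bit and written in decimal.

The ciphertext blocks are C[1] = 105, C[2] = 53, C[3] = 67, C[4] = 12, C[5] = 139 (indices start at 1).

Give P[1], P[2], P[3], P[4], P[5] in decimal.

P[1] = 244, P[2] = 207, P[3] = 24, P[4] = 176, P[5] = 146

OFB decryption: S_i = E(K, S_{i−1}) with S_{0} = IV; P_i = C_i ⊕ S_i.
P[1]: S = E(K, 56) = 157; 105 ⊕ 157 = 244.
P[2]: S = E(K, 157) = 250; 53 ⊕ 250 = 207.
P[3]: S = E(K, 250) = 91; 67 ⊕ 91 = 24.
P[4]: S = E(K, 91) = 188; 12 ⊕ 188 = 176.
P[5]: S = E(K, 188) = 25; 139 ⊕ 25 = 146.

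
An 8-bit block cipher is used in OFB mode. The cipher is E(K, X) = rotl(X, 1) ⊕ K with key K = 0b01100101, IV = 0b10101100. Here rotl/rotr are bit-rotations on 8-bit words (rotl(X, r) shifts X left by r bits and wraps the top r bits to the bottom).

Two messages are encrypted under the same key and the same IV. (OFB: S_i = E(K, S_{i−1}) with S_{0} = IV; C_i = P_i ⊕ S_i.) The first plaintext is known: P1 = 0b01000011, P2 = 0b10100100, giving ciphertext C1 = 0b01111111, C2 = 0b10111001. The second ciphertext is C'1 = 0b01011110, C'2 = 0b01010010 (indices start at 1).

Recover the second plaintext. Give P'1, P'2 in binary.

In OFB with a reused IV, both messages share the same keystream S_i, so C_i ⊕ C'_i = P_i ⊕ P'_i and thus P'_i = P_i ⊕ C_i ⊕ C'_i.
P'1: 0b01000011 ⊕ 0b01111111 ⊕ 0b01011110 = 0b01100010.
P'2: 0b10100100 ⊕ 0b10111001 ⊕ 0b01010010 = 0b01001111.

P'1 = 0b01100010, P'2 = 0b01001111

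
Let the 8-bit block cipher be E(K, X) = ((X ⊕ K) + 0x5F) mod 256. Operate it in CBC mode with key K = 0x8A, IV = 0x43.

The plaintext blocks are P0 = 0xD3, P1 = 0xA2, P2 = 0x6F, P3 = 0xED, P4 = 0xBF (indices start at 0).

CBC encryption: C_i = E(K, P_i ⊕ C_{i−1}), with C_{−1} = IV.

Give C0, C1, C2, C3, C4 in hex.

C0 = 0x79, C1 = 0xB0, C2 = 0xB4, C3 = 0x32, C4 = 0x66

C0: P0 ⊕ 0x43 = 0x90; E(K, 0x90) = 0x79.
C1: P1 ⊕ 0x79 = 0xDB; E(K, 0xDB) = 0xB0.
C2: P2 ⊕ 0xB0 = 0xDF; E(K, 0xDF) = 0xB4.
C3: P3 ⊕ 0xB4 = 0x59; E(K, 0x59) = 0x32.
C4: P4 ⊕ 0x32 = 0x8D; E(K, 0x8D) = 0x66.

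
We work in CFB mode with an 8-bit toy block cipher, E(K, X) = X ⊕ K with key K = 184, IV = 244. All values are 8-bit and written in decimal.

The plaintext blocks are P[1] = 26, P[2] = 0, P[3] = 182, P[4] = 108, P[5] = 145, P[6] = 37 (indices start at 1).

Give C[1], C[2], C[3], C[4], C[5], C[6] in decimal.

C[1] = 86, C[2] = 238, C[3] = 224, C[4] = 52, C[5] = 29, C[6] = 128

CFB encryption: C_i = P_i ⊕ E(K, C_{i−1}), with C_{0} = IV.
C[1]: E(K, 244) = 76; 26 ⊕ 76 = 86.
C[2]: E(K, 86) = 238; 0 ⊕ 238 = 238.
C[3]: E(K, 238) = 86; 182 ⊕ 86 = 224.
C[4]: E(K, 224) = 88; 108 ⊕ 88 = 52.
C[5]: E(K, 52) = 140; 145 ⊕ 140 = 29.
C[6]: E(K, 29) = 165; 37 ⊕ 165 = 128.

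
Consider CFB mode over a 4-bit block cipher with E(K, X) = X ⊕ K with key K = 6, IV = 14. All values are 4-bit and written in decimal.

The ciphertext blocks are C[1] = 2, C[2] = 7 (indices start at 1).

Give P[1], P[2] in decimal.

P[1] = 10, P[2] = 3

CFB decryption: P_i = C_i ⊕ E(K, C_{i−1}), with C_{0} = IV.
P[1]: E(K, 14) = 8; 2 ⊕ 8 = 10.
P[2]: E(K, 2) = 4; 7 ⊕ 4 = 3.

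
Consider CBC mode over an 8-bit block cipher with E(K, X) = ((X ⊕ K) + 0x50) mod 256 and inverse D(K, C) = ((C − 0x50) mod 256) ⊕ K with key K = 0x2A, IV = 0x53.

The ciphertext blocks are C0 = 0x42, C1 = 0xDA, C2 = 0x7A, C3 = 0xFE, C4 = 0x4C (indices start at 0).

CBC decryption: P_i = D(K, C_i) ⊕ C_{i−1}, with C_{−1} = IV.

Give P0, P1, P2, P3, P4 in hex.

P0: D(K, 0x42) = 0xD8; 0xD8 ⊕ 0x53 = 0x8B.
P1: D(K, 0xDA) = 0xA0; 0xA0 ⊕ 0x42 = 0xE2.
P2: D(K, 0x7A) = 0x00; 0x00 ⊕ 0xDA = 0xDA.
P3: D(K, 0xFE) = 0x84; 0x84 ⊕ 0x7A = 0xFE.
P4: D(K, 0x4C) = 0xD6; 0xD6 ⊕ 0xFE = 0x28.

P0 = 0x8B, P1 = 0xE2, P2 = 0xDA, P3 = 0xFE, P4 = 0x28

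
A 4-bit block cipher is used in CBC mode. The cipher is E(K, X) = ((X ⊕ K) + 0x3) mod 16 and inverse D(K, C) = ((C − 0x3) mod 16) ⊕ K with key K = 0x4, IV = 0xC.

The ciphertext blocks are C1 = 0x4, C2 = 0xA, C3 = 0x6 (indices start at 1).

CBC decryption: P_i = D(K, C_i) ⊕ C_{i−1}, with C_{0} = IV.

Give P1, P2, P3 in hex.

P1: D(K, 0x4) = 0x5; 0x5 ⊕ 0xC = 0x9.
P2: D(K, 0xA) = 0x3; 0x3 ⊕ 0x4 = 0x7.
P3: D(K, 0x6) = 0x7; 0x7 ⊕ 0xA = 0xD.

P1 = 0x9, P2 = 0x7, P3 = 0xD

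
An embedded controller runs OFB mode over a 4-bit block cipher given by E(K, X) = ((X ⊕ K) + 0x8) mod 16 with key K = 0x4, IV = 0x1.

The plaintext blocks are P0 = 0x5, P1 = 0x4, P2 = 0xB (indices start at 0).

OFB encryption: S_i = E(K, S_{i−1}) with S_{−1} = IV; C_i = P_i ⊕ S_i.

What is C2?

C2 = 0x6

C0: S = E(K, 0x1) = 0xD; 0x5 ⊕ 0xD = 0x8.
C1: S = E(K, 0xD) = 0x1; 0x4 ⊕ 0x1 = 0x5.
C2: S = E(K, 0x1) = 0xD; 0xB ⊕ 0xD = 0x6.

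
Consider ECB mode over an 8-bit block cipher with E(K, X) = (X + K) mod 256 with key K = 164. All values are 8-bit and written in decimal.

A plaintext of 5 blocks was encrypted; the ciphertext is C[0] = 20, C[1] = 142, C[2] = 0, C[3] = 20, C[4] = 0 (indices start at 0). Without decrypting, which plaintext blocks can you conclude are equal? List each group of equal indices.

P[0] = P[3]; P[2] = P[4]

ECB encrypts each block independently with the same key, so equal ciphertext blocks imply equal plaintext blocks.
C[0] = C[3] = 20, so P[0] = P[3].
C[2] = C[4] = 0, so P[2] = P[4].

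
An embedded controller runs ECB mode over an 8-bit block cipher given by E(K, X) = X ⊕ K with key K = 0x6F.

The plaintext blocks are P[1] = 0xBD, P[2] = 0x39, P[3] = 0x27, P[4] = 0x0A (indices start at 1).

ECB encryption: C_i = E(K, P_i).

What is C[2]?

C[2] = 0x56

C[2]: E(K, 0x39) = 0x56.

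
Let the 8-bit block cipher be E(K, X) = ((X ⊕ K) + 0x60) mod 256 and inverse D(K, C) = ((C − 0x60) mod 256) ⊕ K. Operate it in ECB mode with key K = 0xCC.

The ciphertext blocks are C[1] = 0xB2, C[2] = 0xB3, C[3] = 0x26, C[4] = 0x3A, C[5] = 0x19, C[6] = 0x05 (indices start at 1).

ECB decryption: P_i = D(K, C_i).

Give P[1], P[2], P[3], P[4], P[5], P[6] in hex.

P[1] = 0x9E, P[2] = 0x9F, P[3] = 0x0A, P[4] = 0x16, P[5] = 0x75, P[6] = 0x69

P[1]: D(K, 0xB2) = 0x9E.
P[2]: D(K, 0xB3) = 0x9F.
P[3]: D(K, 0x26) = 0x0A.
P[4]: D(K, 0x3A) = 0x16.
P[5]: D(K, 0x19) = 0x75.
P[6]: D(K, 0x05) = 0x69.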